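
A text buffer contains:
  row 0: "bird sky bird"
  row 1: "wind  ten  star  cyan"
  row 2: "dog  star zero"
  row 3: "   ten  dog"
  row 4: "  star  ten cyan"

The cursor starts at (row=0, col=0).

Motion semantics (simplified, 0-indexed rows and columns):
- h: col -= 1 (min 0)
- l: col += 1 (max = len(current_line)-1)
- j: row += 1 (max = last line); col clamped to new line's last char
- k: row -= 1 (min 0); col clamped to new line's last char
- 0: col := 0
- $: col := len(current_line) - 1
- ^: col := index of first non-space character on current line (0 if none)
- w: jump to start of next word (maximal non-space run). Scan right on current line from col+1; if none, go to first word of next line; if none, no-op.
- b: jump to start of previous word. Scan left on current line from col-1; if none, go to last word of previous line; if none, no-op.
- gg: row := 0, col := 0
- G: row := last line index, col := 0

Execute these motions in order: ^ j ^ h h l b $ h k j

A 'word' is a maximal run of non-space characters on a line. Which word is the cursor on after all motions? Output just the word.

Answer: star

Derivation:
After 1 (^): row=0 col=0 char='b'
After 2 (j): row=1 col=0 char='w'
After 3 (^): row=1 col=0 char='w'
After 4 (h): row=1 col=0 char='w'
After 5 (h): row=1 col=0 char='w'
After 6 (l): row=1 col=1 char='i'
After 7 (b): row=1 col=0 char='w'
After 8 ($): row=1 col=20 char='n'
After 9 (h): row=1 col=19 char='a'
After 10 (k): row=0 col=12 char='d'
After 11 (j): row=1 col=12 char='t'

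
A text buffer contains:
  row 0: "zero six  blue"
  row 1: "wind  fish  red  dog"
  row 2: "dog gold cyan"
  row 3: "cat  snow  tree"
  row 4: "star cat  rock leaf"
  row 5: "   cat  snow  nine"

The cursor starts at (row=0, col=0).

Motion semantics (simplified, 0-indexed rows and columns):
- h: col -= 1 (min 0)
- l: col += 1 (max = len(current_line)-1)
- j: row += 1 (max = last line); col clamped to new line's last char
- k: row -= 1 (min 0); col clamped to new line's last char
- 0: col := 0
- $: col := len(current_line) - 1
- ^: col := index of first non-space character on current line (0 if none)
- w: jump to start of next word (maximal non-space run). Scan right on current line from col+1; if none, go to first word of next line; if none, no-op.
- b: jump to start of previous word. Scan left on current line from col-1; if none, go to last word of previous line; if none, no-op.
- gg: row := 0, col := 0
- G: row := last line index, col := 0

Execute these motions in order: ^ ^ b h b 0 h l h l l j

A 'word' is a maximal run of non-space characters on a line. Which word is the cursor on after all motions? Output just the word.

Answer: wind

Derivation:
After 1 (^): row=0 col=0 char='z'
After 2 (^): row=0 col=0 char='z'
After 3 (b): row=0 col=0 char='z'
After 4 (h): row=0 col=0 char='z'
After 5 (b): row=0 col=0 char='z'
After 6 (0): row=0 col=0 char='z'
After 7 (h): row=0 col=0 char='z'
After 8 (l): row=0 col=1 char='e'
After 9 (h): row=0 col=0 char='z'
After 10 (l): row=0 col=1 char='e'
After 11 (l): row=0 col=2 char='r'
After 12 (j): row=1 col=2 char='n'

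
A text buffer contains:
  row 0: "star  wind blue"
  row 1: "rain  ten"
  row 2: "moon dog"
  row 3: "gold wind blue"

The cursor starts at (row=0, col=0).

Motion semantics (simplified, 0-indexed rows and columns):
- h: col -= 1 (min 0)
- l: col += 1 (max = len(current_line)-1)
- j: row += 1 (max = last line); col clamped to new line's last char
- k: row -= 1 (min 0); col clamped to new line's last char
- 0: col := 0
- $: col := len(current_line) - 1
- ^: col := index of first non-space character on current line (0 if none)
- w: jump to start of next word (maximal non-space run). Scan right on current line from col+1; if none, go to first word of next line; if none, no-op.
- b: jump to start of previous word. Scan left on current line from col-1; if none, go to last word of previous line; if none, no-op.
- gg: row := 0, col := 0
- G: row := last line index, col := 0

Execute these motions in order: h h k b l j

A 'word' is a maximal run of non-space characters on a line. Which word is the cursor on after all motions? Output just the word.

Answer: rain

Derivation:
After 1 (h): row=0 col=0 char='s'
After 2 (h): row=0 col=0 char='s'
After 3 (k): row=0 col=0 char='s'
After 4 (b): row=0 col=0 char='s'
After 5 (l): row=0 col=1 char='t'
After 6 (j): row=1 col=1 char='a'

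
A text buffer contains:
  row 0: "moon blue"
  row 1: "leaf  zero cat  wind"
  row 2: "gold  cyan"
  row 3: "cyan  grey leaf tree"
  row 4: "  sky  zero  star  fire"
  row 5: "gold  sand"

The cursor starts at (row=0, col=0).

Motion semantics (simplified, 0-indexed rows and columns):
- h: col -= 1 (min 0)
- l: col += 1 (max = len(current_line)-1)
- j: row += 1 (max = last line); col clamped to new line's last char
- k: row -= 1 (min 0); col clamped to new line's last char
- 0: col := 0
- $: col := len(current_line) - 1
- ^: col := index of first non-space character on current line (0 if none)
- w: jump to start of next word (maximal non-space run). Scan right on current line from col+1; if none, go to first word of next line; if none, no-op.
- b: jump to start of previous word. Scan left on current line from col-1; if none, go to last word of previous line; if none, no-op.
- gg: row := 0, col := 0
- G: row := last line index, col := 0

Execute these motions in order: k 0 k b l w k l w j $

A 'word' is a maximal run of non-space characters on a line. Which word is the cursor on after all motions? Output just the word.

After 1 (k): row=0 col=0 char='m'
After 2 (0): row=0 col=0 char='m'
After 3 (k): row=0 col=0 char='m'
After 4 (b): row=0 col=0 char='m'
After 5 (l): row=0 col=1 char='o'
After 6 (w): row=0 col=5 char='b'
After 7 (k): row=0 col=5 char='b'
After 8 (l): row=0 col=6 char='l'
After 9 (w): row=1 col=0 char='l'
After 10 (j): row=2 col=0 char='g'
After 11 ($): row=2 col=9 char='n'

Answer: cyan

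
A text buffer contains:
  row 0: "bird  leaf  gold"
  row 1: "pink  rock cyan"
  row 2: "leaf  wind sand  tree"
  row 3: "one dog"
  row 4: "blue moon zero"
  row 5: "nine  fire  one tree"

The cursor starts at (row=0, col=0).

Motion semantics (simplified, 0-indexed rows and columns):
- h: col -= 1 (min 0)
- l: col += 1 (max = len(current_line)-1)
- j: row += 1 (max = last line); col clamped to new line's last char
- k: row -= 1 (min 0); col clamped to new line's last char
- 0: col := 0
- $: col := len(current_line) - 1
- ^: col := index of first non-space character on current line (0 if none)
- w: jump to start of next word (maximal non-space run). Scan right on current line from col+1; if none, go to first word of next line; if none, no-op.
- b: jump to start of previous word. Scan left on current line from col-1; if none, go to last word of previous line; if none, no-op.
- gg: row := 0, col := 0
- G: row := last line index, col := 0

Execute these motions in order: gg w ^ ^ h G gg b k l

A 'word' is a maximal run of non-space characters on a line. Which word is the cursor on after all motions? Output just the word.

After 1 (gg): row=0 col=0 char='b'
After 2 (w): row=0 col=6 char='l'
After 3 (^): row=0 col=0 char='b'
After 4 (^): row=0 col=0 char='b'
After 5 (h): row=0 col=0 char='b'
After 6 (G): row=5 col=0 char='n'
After 7 (gg): row=0 col=0 char='b'
After 8 (b): row=0 col=0 char='b'
After 9 (k): row=0 col=0 char='b'
After 10 (l): row=0 col=1 char='i'

Answer: bird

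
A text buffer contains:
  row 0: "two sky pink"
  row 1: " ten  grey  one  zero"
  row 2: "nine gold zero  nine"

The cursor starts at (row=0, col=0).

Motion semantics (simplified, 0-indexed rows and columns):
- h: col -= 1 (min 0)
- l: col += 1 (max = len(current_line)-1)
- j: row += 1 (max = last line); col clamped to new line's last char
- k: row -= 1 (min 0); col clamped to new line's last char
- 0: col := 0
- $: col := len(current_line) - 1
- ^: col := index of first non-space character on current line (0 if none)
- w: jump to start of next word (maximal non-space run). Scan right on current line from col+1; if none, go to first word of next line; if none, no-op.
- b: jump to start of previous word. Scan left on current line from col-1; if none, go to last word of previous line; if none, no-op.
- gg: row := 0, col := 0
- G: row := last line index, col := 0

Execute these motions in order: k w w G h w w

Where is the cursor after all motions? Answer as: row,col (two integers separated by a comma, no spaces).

After 1 (k): row=0 col=0 char='t'
After 2 (w): row=0 col=4 char='s'
After 3 (w): row=0 col=8 char='p'
After 4 (G): row=2 col=0 char='n'
After 5 (h): row=2 col=0 char='n'
After 6 (w): row=2 col=5 char='g'
After 7 (w): row=2 col=10 char='z'

Answer: 2,10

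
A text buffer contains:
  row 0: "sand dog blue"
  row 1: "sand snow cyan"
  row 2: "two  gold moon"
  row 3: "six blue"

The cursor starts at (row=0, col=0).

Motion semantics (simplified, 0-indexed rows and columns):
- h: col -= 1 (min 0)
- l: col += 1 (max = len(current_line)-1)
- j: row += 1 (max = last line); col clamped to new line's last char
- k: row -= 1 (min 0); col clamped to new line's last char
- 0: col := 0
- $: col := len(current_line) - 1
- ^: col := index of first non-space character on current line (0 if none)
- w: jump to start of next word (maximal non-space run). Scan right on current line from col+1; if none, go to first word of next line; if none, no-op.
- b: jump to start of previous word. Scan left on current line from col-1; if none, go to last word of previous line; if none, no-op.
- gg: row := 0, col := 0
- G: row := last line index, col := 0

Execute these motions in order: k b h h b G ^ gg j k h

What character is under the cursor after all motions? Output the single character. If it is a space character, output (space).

Answer: s

Derivation:
After 1 (k): row=0 col=0 char='s'
After 2 (b): row=0 col=0 char='s'
After 3 (h): row=0 col=0 char='s'
After 4 (h): row=0 col=0 char='s'
After 5 (b): row=0 col=0 char='s'
After 6 (G): row=3 col=0 char='s'
After 7 (^): row=3 col=0 char='s'
After 8 (gg): row=0 col=0 char='s'
After 9 (j): row=1 col=0 char='s'
After 10 (k): row=0 col=0 char='s'
After 11 (h): row=0 col=0 char='s'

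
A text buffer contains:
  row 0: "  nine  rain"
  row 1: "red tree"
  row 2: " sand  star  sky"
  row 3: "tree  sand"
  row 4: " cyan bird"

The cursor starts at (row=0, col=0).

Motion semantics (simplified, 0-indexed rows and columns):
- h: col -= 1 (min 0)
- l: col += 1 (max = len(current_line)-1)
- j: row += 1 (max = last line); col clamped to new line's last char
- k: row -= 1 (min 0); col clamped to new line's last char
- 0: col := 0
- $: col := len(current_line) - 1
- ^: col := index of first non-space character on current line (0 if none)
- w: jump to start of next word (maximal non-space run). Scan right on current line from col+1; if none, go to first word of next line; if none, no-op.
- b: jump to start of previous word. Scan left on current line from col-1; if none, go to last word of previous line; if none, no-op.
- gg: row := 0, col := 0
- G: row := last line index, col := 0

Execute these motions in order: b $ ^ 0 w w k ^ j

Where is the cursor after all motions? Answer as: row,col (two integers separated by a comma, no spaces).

After 1 (b): row=0 col=0 char='_'
After 2 ($): row=0 col=11 char='n'
After 3 (^): row=0 col=2 char='n'
After 4 (0): row=0 col=0 char='_'
After 5 (w): row=0 col=2 char='n'
After 6 (w): row=0 col=8 char='r'
After 7 (k): row=0 col=8 char='r'
After 8 (^): row=0 col=2 char='n'
After 9 (j): row=1 col=2 char='d'

Answer: 1,2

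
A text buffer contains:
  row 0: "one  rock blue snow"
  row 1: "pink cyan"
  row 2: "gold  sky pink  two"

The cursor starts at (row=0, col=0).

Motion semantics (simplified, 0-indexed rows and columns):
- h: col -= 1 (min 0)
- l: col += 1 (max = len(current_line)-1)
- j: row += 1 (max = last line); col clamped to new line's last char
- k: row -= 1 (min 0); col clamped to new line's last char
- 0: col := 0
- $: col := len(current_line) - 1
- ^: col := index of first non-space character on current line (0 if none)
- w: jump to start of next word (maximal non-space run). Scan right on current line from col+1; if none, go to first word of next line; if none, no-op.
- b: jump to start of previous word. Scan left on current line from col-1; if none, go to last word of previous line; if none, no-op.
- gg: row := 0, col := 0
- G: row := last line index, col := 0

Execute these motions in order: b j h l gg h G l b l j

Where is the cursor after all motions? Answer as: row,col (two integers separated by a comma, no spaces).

Answer: 2,1

Derivation:
After 1 (b): row=0 col=0 char='o'
After 2 (j): row=1 col=0 char='p'
After 3 (h): row=1 col=0 char='p'
After 4 (l): row=1 col=1 char='i'
After 5 (gg): row=0 col=0 char='o'
After 6 (h): row=0 col=0 char='o'
After 7 (G): row=2 col=0 char='g'
After 8 (l): row=2 col=1 char='o'
After 9 (b): row=2 col=0 char='g'
After 10 (l): row=2 col=1 char='o'
After 11 (j): row=2 col=1 char='o'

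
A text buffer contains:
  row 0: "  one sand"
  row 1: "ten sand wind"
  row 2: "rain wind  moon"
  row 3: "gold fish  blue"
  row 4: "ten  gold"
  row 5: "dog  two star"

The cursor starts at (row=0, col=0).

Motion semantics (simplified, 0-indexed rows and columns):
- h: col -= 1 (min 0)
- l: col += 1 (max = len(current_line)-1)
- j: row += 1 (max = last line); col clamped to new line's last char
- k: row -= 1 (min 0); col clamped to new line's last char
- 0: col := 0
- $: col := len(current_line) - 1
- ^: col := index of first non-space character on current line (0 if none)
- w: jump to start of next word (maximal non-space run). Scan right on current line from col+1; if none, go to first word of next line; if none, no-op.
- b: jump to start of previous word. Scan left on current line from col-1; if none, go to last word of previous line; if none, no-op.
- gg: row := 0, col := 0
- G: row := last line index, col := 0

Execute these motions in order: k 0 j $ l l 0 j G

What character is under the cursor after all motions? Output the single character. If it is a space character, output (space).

After 1 (k): row=0 col=0 char='_'
After 2 (0): row=0 col=0 char='_'
After 3 (j): row=1 col=0 char='t'
After 4 ($): row=1 col=12 char='d'
After 5 (l): row=1 col=12 char='d'
After 6 (l): row=1 col=12 char='d'
After 7 (0): row=1 col=0 char='t'
After 8 (j): row=2 col=0 char='r'
After 9 (G): row=5 col=0 char='d'

Answer: d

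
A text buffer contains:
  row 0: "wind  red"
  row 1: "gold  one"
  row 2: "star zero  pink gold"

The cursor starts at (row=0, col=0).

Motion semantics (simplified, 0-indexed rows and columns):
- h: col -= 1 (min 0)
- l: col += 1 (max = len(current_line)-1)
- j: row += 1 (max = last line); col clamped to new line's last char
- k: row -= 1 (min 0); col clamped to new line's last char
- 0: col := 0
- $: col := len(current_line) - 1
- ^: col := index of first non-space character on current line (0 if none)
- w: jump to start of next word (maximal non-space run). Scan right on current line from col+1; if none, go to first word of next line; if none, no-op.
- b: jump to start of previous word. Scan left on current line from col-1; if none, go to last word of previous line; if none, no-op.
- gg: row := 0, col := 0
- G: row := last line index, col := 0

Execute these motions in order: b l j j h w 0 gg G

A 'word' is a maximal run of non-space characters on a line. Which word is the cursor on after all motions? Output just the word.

After 1 (b): row=0 col=0 char='w'
After 2 (l): row=0 col=1 char='i'
After 3 (j): row=1 col=1 char='o'
After 4 (j): row=2 col=1 char='t'
After 5 (h): row=2 col=0 char='s'
After 6 (w): row=2 col=5 char='z'
After 7 (0): row=2 col=0 char='s'
After 8 (gg): row=0 col=0 char='w'
After 9 (G): row=2 col=0 char='s'

Answer: star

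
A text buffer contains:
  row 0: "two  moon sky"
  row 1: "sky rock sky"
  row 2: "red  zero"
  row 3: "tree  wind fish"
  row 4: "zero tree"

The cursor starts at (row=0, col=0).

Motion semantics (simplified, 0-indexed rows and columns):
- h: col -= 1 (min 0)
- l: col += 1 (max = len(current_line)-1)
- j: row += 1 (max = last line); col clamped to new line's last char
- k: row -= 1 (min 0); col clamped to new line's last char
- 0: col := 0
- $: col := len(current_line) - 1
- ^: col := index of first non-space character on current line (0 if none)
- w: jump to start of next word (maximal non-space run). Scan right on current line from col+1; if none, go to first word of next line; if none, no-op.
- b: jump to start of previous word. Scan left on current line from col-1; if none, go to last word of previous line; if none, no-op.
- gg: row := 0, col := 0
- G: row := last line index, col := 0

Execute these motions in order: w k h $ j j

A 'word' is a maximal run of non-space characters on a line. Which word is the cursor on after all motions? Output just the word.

Answer: zero

Derivation:
After 1 (w): row=0 col=5 char='m'
After 2 (k): row=0 col=5 char='m'
After 3 (h): row=0 col=4 char='_'
After 4 ($): row=0 col=12 char='y'
After 5 (j): row=1 col=11 char='y'
After 6 (j): row=2 col=8 char='o'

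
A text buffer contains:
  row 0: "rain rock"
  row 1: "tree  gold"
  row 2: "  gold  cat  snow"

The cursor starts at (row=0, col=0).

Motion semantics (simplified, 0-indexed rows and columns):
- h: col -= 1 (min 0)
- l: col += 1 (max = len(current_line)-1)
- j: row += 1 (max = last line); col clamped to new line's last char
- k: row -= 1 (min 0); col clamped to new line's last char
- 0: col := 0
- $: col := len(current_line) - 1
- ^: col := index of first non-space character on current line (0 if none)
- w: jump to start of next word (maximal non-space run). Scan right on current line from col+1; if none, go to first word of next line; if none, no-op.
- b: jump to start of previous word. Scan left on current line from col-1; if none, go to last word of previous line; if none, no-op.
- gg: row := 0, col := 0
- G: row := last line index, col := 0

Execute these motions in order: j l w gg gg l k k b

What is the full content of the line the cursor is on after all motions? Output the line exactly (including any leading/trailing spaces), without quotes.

After 1 (j): row=1 col=0 char='t'
After 2 (l): row=1 col=1 char='r'
After 3 (w): row=1 col=6 char='g'
After 4 (gg): row=0 col=0 char='r'
After 5 (gg): row=0 col=0 char='r'
After 6 (l): row=0 col=1 char='a'
After 7 (k): row=0 col=1 char='a'
After 8 (k): row=0 col=1 char='a'
After 9 (b): row=0 col=0 char='r'

Answer: rain rock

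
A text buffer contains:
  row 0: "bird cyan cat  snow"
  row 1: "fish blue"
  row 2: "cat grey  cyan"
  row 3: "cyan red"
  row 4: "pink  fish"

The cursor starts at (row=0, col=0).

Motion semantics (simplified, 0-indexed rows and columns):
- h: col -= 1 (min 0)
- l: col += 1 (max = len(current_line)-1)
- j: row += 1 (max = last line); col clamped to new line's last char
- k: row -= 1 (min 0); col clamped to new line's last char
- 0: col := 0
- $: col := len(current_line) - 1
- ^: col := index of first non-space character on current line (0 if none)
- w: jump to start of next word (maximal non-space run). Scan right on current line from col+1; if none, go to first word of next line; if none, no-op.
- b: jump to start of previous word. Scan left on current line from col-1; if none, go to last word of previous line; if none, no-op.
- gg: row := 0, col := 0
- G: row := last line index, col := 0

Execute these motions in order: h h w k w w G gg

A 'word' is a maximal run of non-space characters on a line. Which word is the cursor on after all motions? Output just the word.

Answer: bird

Derivation:
After 1 (h): row=0 col=0 char='b'
After 2 (h): row=0 col=0 char='b'
After 3 (w): row=0 col=5 char='c'
After 4 (k): row=0 col=5 char='c'
After 5 (w): row=0 col=10 char='c'
After 6 (w): row=0 col=15 char='s'
After 7 (G): row=4 col=0 char='p'
After 8 (gg): row=0 col=0 char='b'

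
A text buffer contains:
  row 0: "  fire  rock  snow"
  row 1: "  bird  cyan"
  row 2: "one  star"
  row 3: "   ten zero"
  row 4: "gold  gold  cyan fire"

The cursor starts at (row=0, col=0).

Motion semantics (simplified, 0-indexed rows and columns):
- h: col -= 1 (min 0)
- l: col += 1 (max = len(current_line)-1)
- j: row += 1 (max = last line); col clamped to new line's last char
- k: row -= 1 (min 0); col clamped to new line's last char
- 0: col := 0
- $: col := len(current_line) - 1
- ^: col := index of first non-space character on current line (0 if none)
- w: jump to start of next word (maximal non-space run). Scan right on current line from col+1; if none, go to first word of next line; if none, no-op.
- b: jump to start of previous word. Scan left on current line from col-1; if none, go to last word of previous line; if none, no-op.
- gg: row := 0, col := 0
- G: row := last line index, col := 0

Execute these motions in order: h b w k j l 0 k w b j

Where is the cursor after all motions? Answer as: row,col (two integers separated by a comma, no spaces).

After 1 (h): row=0 col=0 char='_'
After 2 (b): row=0 col=0 char='_'
After 3 (w): row=0 col=2 char='f'
After 4 (k): row=0 col=2 char='f'
After 5 (j): row=1 col=2 char='b'
After 6 (l): row=1 col=3 char='i'
After 7 (0): row=1 col=0 char='_'
After 8 (k): row=0 col=0 char='_'
After 9 (w): row=0 col=2 char='f'
After 10 (b): row=0 col=2 char='f'
After 11 (j): row=1 col=2 char='b'

Answer: 1,2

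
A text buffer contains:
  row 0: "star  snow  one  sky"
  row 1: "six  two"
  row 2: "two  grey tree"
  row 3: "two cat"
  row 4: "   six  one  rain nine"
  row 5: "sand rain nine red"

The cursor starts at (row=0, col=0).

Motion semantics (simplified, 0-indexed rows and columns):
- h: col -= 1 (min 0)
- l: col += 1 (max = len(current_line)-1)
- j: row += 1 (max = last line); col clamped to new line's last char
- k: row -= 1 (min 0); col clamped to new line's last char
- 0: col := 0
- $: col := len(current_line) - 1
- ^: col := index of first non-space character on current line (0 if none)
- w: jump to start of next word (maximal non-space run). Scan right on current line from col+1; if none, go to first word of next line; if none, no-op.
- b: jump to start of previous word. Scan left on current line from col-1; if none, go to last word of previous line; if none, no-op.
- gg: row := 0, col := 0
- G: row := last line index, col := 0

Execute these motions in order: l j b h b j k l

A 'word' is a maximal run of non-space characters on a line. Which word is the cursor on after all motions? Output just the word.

Answer: snow

Derivation:
After 1 (l): row=0 col=1 char='t'
After 2 (j): row=1 col=1 char='i'
After 3 (b): row=1 col=0 char='s'
After 4 (h): row=1 col=0 char='s'
After 5 (b): row=0 col=17 char='s'
After 6 (j): row=1 col=7 char='o'
After 7 (k): row=0 col=7 char='n'
After 8 (l): row=0 col=8 char='o'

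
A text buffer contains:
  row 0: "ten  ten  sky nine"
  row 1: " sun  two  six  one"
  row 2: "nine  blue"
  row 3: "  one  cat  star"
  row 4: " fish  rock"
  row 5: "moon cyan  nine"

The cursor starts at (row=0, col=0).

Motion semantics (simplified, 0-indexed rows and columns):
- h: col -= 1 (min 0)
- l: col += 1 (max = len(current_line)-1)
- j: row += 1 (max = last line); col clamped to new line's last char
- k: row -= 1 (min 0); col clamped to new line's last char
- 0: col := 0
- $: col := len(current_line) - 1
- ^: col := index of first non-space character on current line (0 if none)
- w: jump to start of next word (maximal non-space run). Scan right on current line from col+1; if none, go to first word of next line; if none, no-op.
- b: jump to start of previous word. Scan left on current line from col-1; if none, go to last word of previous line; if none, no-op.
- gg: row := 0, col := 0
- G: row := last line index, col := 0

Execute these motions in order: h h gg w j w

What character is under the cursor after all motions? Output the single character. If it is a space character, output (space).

Answer: t

Derivation:
After 1 (h): row=0 col=0 char='t'
After 2 (h): row=0 col=0 char='t'
After 3 (gg): row=0 col=0 char='t'
After 4 (w): row=0 col=5 char='t'
After 5 (j): row=1 col=5 char='_'
After 6 (w): row=1 col=6 char='t'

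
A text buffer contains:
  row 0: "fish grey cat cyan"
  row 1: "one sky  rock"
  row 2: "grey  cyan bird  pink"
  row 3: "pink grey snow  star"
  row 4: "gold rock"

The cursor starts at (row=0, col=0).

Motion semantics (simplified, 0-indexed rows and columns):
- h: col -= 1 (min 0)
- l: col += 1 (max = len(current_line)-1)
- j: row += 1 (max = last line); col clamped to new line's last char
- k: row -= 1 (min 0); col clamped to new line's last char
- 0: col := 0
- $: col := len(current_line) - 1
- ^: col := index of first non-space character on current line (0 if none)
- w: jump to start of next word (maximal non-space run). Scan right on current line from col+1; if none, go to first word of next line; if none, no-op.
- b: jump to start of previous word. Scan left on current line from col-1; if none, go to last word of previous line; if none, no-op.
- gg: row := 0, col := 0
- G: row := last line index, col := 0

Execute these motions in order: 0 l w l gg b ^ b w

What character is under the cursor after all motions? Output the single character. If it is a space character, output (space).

Answer: g

Derivation:
After 1 (0): row=0 col=0 char='f'
After 2 (l): row=0 col=1 char='i'
After 3 (w): row=0 col=5 char='g'
After 4 (l): row=0 col=6 char='r'
After 5 (gg): row=0 col=0 char='f'
After 6 (b): row=0 col=0 char='f'
After 7 (^): row=0 col=0 char='f'
After 8 (b): row=0 col=0 char='f'
After 9 (w): row=0 col=5 char='g'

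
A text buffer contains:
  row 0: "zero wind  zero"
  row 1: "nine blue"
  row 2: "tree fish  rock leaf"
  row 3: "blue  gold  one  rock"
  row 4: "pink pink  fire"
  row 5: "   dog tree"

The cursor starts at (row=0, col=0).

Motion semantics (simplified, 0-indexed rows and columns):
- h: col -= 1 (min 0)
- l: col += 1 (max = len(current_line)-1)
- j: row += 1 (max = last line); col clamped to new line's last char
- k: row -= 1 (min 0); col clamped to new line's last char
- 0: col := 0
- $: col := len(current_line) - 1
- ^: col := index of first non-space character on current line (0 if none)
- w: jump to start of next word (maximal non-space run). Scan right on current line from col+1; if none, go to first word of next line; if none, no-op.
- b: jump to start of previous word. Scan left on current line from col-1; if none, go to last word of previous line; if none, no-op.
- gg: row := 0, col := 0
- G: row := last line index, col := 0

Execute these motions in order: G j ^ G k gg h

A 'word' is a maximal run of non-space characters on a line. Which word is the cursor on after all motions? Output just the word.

Answer: zero

Derivation:
After 1 (G): row=5 col=0 char='_'
After 2 (j): row=5 col=0 char='_'
After 3 (^): row=5 col=3 char='d'
After 4 (G): row=5 col=0 char='_'
After 5 (k): row=4 col=0 char='p'
After 6 (gg): row=0 col=0 char='z'
After 7 (h): row=0 col=0 char='z'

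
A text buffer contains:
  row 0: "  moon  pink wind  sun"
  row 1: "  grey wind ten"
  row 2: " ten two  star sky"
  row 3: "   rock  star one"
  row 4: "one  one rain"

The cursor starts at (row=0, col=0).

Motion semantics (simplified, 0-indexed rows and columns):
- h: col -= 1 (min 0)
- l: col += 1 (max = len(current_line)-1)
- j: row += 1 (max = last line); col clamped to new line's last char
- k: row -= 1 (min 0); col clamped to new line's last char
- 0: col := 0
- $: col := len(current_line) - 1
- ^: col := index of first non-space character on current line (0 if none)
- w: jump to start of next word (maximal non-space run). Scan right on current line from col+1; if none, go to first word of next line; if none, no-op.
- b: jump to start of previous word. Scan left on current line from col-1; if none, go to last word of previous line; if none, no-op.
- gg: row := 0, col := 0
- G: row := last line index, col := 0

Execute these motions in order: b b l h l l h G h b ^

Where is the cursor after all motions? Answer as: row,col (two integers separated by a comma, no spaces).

After 1 (b): row=0 col=0 char='_'
After 2 (b): row=0 col=0 char='_'
After 3 (l): row=0 col=1 char='_'
After 4 (h): row=0 col=0 char='_'
After 5 (l): row=0 col=1 char='_'
After 6 (l): row=0 col=2 char='m'
After 7 (h): row=0 col=1 char='_'
After 8 (G): row=4 col=0 char='o'
After 9 (h): row=4 col=0 char='o'
After 10 (b): row=3 col=14 char='o'
After 11 (^): row=3 col=3 char='r'

Answer: 3,3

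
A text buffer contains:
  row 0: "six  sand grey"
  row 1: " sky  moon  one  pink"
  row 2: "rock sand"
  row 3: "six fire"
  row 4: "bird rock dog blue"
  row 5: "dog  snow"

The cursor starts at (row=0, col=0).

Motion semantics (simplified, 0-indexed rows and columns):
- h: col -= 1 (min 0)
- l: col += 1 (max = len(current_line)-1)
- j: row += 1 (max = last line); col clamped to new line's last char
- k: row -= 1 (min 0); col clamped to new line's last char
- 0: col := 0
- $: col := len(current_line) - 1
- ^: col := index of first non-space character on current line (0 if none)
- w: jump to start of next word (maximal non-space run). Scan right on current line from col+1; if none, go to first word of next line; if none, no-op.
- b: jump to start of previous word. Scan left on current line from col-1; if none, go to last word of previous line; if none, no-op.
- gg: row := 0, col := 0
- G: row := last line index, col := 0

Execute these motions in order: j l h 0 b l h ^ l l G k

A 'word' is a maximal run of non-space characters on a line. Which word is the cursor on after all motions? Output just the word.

Answer: bird

Derivation:
After 1 (j): row=1 col=0 char='_'
After 2 (l): row=1 col=1 char='s'
After 3 (h): row=1 col=0 char='_'
After 4 (0): row=1 col=0 char='_'
After 5 (b): row=0 col=10 char='g'
After 6 (l): row=0 col=11 char='r'
After 7 (h): row=0 col=10 char='g'
After 8 (^): row=0 col=0 char='s'
After 9 (l): row=0 col=1 char='i'
After 10 (l): row=0 col=2 char='x'
After 11 (G): row=5 col=0 char='d'
After 12 (k): row=4 col=0 char='b'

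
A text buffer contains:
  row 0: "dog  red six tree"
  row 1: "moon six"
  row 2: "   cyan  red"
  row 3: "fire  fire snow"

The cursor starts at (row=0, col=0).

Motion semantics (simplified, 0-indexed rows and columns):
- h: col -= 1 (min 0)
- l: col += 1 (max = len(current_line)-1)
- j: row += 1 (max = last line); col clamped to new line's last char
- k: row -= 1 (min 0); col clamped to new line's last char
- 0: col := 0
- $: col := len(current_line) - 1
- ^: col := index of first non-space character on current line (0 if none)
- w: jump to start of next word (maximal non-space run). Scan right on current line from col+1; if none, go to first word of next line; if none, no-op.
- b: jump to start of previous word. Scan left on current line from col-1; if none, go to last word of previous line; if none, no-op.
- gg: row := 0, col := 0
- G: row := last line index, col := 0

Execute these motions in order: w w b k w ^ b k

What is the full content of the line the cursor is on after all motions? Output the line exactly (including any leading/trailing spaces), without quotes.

Answer: dog  red six tree

Derivation:
After 1 (w): row=0 col=5 char='r'
After 2 (w): row=0 col=9 char='s'
After 3 (b): row=0 col=5 char='r'
After 4 (k): row=0 col=5 char='r'
After 5 (w): row=0 col=9 char='s'
After 6 (^): row=0 col=0 char='d'
After 7 (b): row=0 col=0 char='d'
After 8 (k): row=0 col=0 char='d'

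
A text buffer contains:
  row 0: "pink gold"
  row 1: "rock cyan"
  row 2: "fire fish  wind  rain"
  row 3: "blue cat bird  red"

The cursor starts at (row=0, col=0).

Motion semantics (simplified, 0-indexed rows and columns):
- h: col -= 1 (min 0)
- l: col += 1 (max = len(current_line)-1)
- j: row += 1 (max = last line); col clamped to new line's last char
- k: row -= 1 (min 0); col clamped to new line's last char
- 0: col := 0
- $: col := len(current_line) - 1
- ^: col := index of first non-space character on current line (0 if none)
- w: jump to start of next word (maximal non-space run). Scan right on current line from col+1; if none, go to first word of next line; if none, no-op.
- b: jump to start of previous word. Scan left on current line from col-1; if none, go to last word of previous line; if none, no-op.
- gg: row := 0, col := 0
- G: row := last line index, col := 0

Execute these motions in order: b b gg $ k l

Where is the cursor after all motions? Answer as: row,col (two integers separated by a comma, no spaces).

Answer: 0,8

Derivation:
After 1 (b): row=0 col=0 char='p'
After 2 (b): row=0 col=0 char='p'
After 3 (gg): row=0 col=0 char='p'
After 4 ($): row=0 col=8 char='d'
After 5 (k): row=0 col=8 char='d'
After 6 (l): row=0 col=8 char='d'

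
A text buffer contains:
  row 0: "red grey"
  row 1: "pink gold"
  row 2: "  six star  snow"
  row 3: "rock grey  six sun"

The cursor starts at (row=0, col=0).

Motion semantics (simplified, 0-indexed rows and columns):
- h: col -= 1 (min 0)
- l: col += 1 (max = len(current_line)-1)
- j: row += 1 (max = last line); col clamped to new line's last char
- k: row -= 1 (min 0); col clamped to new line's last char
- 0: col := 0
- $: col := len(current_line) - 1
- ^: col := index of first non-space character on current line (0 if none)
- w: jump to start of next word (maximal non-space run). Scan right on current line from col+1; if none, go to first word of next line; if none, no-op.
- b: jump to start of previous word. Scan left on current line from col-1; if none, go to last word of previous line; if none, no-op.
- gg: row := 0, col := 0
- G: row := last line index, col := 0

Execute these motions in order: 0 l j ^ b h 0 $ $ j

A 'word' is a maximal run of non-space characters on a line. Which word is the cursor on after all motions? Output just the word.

Answer: gold

Derivation:
After 1 (0): row=0 col=0 char='r'
After 2 (l): row=0 col=1 char='e'
After 3 (j): row=1 col=1 char='i'
After 4 (^): row=1 col=0 char='p'
After 5 (b): row=0 col=4 char='g'
After 6 (h): row=0 col=3 char='_'
After 7 (0): row=0 col=0 char='r'
After 8 ($): row=0 col=7 char='y'
After 9 ($): row=0 col=7 char='y'
After 10 (j): row=1 col=7 char='l'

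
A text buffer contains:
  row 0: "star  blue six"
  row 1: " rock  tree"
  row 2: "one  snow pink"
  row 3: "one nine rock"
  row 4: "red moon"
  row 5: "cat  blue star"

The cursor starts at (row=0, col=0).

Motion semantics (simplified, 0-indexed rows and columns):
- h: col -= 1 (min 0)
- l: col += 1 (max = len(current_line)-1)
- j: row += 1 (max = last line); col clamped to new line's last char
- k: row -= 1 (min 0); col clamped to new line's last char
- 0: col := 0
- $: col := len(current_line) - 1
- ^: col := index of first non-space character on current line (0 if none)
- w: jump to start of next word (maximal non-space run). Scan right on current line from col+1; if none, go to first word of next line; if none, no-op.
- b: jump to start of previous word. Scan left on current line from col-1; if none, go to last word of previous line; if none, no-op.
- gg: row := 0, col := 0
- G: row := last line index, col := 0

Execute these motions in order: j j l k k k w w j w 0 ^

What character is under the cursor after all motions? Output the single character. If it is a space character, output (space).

Answer: o

Derivation:
After 1 (j): row=1 col=0 char='_'
After 2 (j): row=2 col=0 char='o'
After 3 (l): row=2 col=1 char='n'
After 4 (k): row=1 col=1 char='r'
After 5 (k): row=0 col=1 char='t'
After 6 (k): row=0 col=1 char='t'
After 7 (w): row=0 col=6 char='b'
After 8 (w): row=0 col=11 char='s'
After 9 (j): row=1 col=10 char='e'
After 10 (w): row=2 col=0 char='o'
After 11 (0): row=2 col=0 char='o'
After 12 (^): row=2 col=0 char='o'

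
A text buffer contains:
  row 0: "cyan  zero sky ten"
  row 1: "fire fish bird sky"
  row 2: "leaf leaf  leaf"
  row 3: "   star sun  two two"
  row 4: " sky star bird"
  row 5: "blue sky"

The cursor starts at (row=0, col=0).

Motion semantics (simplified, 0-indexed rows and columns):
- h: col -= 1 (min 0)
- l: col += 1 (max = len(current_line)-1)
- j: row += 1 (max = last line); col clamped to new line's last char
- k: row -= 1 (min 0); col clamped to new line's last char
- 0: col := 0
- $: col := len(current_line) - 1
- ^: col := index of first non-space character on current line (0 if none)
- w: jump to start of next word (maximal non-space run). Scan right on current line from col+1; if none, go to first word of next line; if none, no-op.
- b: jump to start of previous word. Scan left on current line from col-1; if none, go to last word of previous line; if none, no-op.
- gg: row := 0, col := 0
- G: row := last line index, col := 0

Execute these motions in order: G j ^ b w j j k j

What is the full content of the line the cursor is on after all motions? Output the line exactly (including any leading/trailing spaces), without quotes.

Answer: blue sky

Derivation:
After 1 (G): row=5 col=0 char='b'
After 2 (j): row=5 col=0 char='b'
After 3 (^): row=5 col=0 char='b'
After 4 (b): row=4 col=10 char='b'
After 5 (w): row=5 col=0 char='b'
After 6 (j): row=5 col=0 char='b'
After 7 (j): row=5 col=0 char='b'
After 8 (k): row=4 col=0 char='_'
After 9 (j): row=5 col=0 char='b'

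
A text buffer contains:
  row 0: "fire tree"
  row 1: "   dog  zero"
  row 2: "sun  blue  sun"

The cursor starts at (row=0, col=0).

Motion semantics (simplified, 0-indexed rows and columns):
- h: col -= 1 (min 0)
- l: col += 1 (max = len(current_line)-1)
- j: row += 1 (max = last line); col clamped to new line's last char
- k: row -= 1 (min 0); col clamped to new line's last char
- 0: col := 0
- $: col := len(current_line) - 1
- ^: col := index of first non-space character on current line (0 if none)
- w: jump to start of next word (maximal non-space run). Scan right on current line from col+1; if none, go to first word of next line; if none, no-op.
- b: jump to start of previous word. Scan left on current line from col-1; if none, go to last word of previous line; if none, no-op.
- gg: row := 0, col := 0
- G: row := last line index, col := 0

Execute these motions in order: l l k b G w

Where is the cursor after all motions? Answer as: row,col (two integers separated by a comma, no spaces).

Answer: 2,5

Derivation:
After 1 (l): row=0 col=1 char='i'
After 2 (l): row=0 col=2 char='r'
After 3 (k): row=0 col=2 char='r'
After 4 (b): row=0 col=0 char='f'
After 5 (G): row=2 col=0 char='s'
After 6 (w): row=2 col=5 char='b'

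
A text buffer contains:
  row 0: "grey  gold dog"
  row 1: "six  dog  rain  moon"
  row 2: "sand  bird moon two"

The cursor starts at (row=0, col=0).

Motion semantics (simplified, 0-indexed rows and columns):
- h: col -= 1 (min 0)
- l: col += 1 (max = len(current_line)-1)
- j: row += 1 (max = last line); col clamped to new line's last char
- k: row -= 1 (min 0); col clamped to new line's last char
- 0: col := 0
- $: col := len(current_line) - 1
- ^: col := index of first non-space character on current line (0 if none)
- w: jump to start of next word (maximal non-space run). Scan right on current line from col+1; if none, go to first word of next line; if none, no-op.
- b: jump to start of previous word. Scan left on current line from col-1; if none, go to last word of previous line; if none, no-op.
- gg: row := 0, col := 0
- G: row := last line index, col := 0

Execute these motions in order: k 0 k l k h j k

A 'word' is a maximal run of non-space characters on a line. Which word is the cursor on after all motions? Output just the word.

Answer: grey

Derivation:
After 1 (k): row=0 col=0 char='g'
After 2 (0): row=0 col=0 char='g'
After 3 (k): row=0 col=0 char='g'
After 4 (l): row=0 col=1 char='r'
After 5 (k): row=0 col=1 char='r'
After 6 (h): row=0 col=0 char='g'
After 7 (j): row=1 col=0 char='s'
After 8 (k): row=0 col=0 char='g'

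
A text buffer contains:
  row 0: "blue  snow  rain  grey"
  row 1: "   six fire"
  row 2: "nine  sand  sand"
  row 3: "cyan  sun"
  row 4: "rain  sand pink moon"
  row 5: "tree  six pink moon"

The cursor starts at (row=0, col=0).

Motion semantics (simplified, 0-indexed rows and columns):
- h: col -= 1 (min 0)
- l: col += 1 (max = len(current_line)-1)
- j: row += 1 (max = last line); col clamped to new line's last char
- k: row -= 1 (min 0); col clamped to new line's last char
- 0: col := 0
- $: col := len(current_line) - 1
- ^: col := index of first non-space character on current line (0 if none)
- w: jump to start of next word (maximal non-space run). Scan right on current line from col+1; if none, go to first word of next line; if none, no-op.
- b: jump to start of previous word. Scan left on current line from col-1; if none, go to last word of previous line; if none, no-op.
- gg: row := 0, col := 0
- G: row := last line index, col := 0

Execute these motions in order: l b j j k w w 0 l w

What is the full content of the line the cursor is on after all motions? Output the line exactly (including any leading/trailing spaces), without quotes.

After 1 (l): row=0 col=1 char='l'
After 2 (b): row=0 col=0 char='b'
After 3 (j): row=1 col=0 char='_'
After 4 (j): row=2 col=0 char='n'
After 5 (k): row=1 col=0 char='_'
After 6 (w): row=1 col=3 char='s'
After 7 (w): row=1 col=7 char='f'
After 8 (0): row=1 col=0 char='_'
After 9 (l): row=1 col=1 char='_'
After 10 (w): row=1 col=3 char='s'

Answer:    six fire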